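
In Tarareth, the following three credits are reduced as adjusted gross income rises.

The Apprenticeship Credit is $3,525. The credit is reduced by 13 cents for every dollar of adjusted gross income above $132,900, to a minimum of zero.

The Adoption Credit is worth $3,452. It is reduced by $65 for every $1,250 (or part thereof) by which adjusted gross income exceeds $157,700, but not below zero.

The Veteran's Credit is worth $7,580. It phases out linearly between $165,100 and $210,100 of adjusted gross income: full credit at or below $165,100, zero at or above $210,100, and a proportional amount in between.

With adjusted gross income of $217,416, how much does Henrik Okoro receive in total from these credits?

$332

Apprenticeship Credit: 13% of the $84,516 excess over $132,900 is $10,987.08 ≥ base, so the credit is $0.
Adoption Credit: income exceeds $157,700 by $59,716, which is 48 full-or-partial $1,250 increments; reduction = 48 × $65 = $3,120, leaving $332.
Veteran's Credit: $217,416 is at or above $210,100, so the credit is $0.
Total: $0 + $332 + $0 = $332.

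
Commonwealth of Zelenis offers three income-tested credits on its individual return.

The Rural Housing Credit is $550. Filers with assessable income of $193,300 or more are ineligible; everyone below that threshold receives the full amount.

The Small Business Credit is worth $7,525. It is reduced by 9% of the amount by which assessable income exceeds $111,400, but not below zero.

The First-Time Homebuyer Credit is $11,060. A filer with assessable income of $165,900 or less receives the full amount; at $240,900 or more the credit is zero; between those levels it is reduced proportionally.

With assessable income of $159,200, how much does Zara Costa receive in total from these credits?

Rural Housing Credit: $159,200 is below the $193,300 cutoff, so the full $550 applies.
Small Business Credit: 9% of the $47,800 excess over $111,400 is $4,302; credit = $7,525 − $4,302 = $3,223.
First-Time Homebuyer Credit: $159,200 is at or below the $165,900 threshold, so the full $11,060 applies.
Total: $550 + $3,223 + $11,060 = $14,833.

$14,833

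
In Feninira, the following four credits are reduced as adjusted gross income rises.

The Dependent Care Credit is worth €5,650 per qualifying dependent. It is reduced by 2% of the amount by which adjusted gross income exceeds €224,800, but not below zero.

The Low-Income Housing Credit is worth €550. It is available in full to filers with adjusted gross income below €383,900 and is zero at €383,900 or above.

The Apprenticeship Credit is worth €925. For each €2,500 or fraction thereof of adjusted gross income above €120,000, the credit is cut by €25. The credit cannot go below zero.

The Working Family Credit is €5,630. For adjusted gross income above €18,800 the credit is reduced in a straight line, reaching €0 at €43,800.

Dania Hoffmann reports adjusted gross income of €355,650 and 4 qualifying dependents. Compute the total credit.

€20,533

Dependent Care Credit: base = 4 × €5,650 = €22,600. 2% of the €130,850 excess over €224,800 is €2,617; credit = €22,600 − €2,617 = €19,983.
Low-Income Housing Credit: €355,650 is below the €383,900 cutoff, so the full €550 applies.
Apprenticeship Credit: income exceeds €120,000 by €235,650 → 95 increments × €25 = €2,375 ≥ base, so the credit is €0.
Working Family Credit: €355,650 is at or above €43,800, so the credit is €0.
Total: €19,983 + €550 + €0 + €0 = €20,533.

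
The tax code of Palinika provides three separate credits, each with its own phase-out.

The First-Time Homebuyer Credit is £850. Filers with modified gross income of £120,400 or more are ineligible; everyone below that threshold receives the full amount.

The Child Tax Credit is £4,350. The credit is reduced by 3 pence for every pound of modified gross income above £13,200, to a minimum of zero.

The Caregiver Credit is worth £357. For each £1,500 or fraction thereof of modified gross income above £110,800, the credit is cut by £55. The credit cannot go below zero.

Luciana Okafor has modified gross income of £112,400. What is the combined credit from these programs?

First-Time Homebuyer Credit: £112,400 is below the £120,400 cutoff, so the full £850 applies.
Child Tax Credit: 3% of the £99,200 excess over £13,200 is £2,976; credit = £4,350 − £2,976 = £1,374.
Caregiver Credit: income exceeds £110,800 by £1,600, which is 2 full-or-partial £1,500 increments; reduction = 2 × £55 = £110, leaving £247.
Total: £850 + £1,374 + £247 = £2,471.

£2,471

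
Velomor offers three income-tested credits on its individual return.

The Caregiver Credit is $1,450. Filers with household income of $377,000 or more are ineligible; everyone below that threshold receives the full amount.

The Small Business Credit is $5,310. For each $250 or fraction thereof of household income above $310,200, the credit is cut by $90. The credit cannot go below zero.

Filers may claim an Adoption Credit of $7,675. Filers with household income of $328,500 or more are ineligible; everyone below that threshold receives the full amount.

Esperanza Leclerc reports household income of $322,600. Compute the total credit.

$9,935

Caregiver Credit: $322,600 is below the $377,000 cutoff, so the full $1,450 applies.
Small Business Credit: income exceeds $310,200 by $12,400, which is 50 full-or-partial $250 increments; reduction = 50 × $90 = $4,500, leaving $810.
Adoption Credit: $322,600 is below the $328,500 cutoff, so the full $7,675 applies.
Total: $1,450 + $810 + $7,675 = $9,935.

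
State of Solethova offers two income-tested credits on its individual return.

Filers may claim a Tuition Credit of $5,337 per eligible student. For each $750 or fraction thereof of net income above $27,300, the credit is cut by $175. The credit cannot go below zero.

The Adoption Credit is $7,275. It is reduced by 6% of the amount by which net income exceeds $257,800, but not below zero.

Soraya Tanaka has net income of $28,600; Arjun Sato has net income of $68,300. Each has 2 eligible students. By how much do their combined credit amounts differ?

$9,275

Soraya ($28,600): Tuition Credit: base = 2 × $5,337 = $10,674. income exceeds $27,300 by $1,300, which is 2 full-or-partial $750 increments; reduction = 2 × $175 = $350, leaving $10,324. Adoption Credit: $28,600 is at or below the $257,800 threshold, so the full $7,275 applies. total $10,324 + $7,275 = $17,599
Arjun ($68,300): Tuition Credit: base = 2 × $5,337 = $10,674. income exceeds $27,300 by $41,000, which is 55 full-or-partial $750 increments; reduction = 55 × $175 = $9,625, leaving $1,049. Adoption Credit: $68,300 is at or below the $257,800 threshold, so the full $7,275 applies. total $1,049 + $7,275 = $8,324
Difference: |$17,599 − $8,324| = $9,275.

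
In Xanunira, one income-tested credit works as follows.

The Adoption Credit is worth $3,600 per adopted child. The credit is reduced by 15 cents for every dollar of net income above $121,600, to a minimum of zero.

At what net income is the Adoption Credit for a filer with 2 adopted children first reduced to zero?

Full credit = 2 × $3,600 = $7,200.
The credit falls by 15% of each dollar above $121,600, so it reaches zero when the excess is $7,200 / 15% = $48,000: income = $121,600 + $48,000 = $169,600.

$169,600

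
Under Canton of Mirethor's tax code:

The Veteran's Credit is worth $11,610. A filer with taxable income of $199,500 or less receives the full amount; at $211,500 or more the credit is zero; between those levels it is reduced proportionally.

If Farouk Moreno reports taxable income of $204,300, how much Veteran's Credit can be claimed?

Veteran's Credit: $204,300 is $4,800 into a $12,000 phase-out range, leaving 7,200/12,000 of the credit: $11,610 × 7,200/12,000 = $6,966.

$6,966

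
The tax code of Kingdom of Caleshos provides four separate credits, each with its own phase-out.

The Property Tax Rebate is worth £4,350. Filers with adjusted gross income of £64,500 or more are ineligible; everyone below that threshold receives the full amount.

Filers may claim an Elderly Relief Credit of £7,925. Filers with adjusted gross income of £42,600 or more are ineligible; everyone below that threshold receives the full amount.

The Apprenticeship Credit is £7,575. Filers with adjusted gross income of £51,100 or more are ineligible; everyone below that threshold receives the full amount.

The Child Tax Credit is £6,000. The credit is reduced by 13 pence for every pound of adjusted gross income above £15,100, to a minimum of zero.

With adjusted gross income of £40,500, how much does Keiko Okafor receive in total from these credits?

Property Tax Rebate: £40,500 is below the £64,500 cutoff, so the full £4,350 applies.
Elderly Relief Credit: £40,500 is below the £42,600 cutoff, so the full £7,925 applies.
Apprenticeship Credit: £40,500 is below the £51,100 cutoff, so the full £7,575 applies.
Child Tax Credit: 13% of the £25,400 excess over £15,100 is £3,302; credit = £6,000 − £3,302 = £2,698.
Total: £4,350 + £7,925 + £7,575 + £2,698 = £22,548.

£22,548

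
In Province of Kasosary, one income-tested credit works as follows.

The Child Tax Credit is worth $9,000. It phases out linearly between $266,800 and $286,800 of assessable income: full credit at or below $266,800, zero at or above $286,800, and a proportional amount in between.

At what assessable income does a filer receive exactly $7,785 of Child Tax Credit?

$269,500

$7,785 is 7,785/9,000 of the full $9,000, so 1,215/9,000 of the $20,000 range has been used: income = $266,800 + $20,000 × 1,215/9,000 = $269,500.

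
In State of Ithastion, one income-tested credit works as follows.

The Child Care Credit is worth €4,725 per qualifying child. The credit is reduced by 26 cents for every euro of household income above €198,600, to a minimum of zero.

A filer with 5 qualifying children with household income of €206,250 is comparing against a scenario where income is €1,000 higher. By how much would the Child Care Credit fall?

At €206,250 — base = 5 × €4,725 = €23,625. 26% of the €7,650 excess over €198,600 is €1,989; credit = €23,625 − €1,989 = €21,636.
At €207,250 — base = 5 × €4,725 = €23,625. 26% of the €8,650 excess over €198,600 is €2,249; credit = €23,625 − €2,249 = €21,376.
Lost: €21,636 − €21,376 = €260.

€260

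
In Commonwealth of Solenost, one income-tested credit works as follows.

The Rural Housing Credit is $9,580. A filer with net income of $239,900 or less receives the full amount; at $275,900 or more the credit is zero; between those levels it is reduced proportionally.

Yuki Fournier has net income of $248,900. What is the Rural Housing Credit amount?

$7,185

Rural Housing Credit: $248,900 is $9,000 into a $36,000 phase-out range, leaving 27,000/36,000 of the credit: $9,580 × 27,000/36,000 = $7,185.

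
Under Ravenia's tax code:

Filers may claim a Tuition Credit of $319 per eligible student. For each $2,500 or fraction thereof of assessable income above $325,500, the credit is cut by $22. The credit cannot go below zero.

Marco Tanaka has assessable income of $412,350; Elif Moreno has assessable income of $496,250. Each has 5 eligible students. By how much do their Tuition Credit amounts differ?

$748

Marco ($412,350): Tuition Credit: base = 5 × $319 = $1,595. income exceeds $325,500 by $86,850, which is 35 full-or-partial $2,500 increments; reduction = 35 × $22 = $770, leaving $825.
Elif ($496,250): Tuition Credit: base = 5 × $319 = $1,595. income exceeds $325,500 by $170,750, which is 69 full-or-partial $2,500 increments; reduction = 69 × $22 = $1,518, leaving $77.
Difference: |$825 − $77| = $748.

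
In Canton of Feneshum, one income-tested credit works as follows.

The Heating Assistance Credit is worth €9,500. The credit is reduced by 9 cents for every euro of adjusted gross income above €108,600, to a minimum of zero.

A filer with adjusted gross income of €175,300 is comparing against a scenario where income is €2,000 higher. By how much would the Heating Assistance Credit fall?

€180

At €175,300 — 9% of the €66,700 excess over €108,600 is €6,003; credit = €9,500 − €6,003 = €3,497.
At €177,300 — 9% of the €68,700 excess over €108,600 is €6,183; credit = €9,500 − €6,183 = €3,317.
Lost: €3,497 − €3,317 = €180.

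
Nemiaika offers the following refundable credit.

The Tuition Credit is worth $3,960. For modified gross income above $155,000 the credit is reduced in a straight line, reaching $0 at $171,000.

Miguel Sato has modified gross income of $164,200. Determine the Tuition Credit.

$1,683

Tuition Credit: $164,200 is $9,200 into a $16,000 phase-out range, leaving 6,800/16,000 of the credit: $3,960 × 6,800/16,000 = $1,683.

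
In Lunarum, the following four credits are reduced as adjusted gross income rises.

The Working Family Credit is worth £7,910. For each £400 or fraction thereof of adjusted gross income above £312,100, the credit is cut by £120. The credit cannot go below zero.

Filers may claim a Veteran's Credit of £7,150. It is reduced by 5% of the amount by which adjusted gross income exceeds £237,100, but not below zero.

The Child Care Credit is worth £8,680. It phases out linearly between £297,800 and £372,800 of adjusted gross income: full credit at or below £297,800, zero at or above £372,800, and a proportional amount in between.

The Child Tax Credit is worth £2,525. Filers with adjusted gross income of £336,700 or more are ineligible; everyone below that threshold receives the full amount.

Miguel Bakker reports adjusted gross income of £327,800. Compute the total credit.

£13,458

Working Family Credit: income exceeds £312,100 by £15,700, which is 40 full-or-partial £400 increments; reduction = 40 × £120 = £4,800, leaving £3,110.
Veteran's Credit: 5% of the £90,700 excess over £237,100 is £4,535; credit = £7,150 − £4,535 = £2,615.
Child Care Credit: £327,800 is £30,000 into a £75,000 phase-out range, leaving 45,000/75,000 of the credit: £8,680 × 45,000/75,000 = £5,208.
Child Tax Credit: £327,800 is below the £336,700 cutoff, so the full £2,525 applies.
Total: £3,110 + £2,615 + £5,208 + £2,525 = £13,458.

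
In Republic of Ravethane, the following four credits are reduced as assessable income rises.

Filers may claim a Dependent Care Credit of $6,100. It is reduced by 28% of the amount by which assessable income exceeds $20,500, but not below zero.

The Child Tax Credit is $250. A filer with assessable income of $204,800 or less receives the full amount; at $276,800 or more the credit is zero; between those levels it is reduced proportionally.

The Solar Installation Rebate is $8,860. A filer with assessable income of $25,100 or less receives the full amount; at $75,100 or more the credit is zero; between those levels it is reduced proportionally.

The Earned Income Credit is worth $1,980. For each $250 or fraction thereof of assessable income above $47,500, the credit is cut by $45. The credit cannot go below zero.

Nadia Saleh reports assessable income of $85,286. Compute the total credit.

Dependent Care Credit: 28% of the $64,786 excess over $20,500 is $18,140.08 ≥ base, so the credit is $0.
Child Tax Credit: $85,286 is at or below the $204,800 threshold, so the full $250 applies.
Solar Installation Rebate: $85,286 is at or above $75,100, so the credit is $0.
Earned Income Credit: income exceeds $47,500 by $37,786 → 152 increments × $45 = $6,840 ≥ base, so the credit is $0.
Total: $0 + $250 + $0 + $0 = $250.

$250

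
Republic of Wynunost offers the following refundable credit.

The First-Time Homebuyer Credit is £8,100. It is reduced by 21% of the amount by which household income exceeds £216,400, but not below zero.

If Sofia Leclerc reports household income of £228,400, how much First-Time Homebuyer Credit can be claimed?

First-Time Homebuyer Credit: 21% of the £12,000 excess over £216,400 is £2,520; credit = £8,100 − £2,520 = £5,580.

£5,580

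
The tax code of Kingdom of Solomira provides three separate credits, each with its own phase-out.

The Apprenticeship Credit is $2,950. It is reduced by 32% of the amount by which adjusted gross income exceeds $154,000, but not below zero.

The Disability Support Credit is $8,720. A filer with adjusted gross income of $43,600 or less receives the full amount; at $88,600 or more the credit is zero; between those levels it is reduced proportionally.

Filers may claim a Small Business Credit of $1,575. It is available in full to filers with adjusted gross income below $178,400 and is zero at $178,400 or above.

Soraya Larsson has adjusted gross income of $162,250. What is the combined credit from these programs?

Apprenticeship Credit: 32% of the $8,250 excess over $154,000 is $2,640; credit = $2,950 − $2,640 = $310.
Disability Support Credit: $162,250 is at or above $88,600, so the credit is $0.
Small Business Credit: $162,250 is below the $178,400 cutoff, so the full $1,575 applies.
Total: $310 + $0 + $1,575 = $1,885.

$1,885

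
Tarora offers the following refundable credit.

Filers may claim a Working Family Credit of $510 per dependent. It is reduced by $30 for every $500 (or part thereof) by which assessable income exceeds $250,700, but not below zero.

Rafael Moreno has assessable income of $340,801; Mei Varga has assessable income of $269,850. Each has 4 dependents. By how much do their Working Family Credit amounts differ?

Rafael ($340,801): Working Family Credit: base = 4 × $510 = $2,040. income exceeds $250,700 by $90,101 → 181 increments × $30 = $5,430 ≥ base, so the credit is $0.
Mei ($269,850): Working Family Credit: base = 4 × $510 = $2,040. income exceeds $250,700 by $19,150, which is 39 full-or-partial $500 increments; reduction = 39 × $30 = $1,170, leaving $870.
Difference: |$0 − $870| = $870.

$870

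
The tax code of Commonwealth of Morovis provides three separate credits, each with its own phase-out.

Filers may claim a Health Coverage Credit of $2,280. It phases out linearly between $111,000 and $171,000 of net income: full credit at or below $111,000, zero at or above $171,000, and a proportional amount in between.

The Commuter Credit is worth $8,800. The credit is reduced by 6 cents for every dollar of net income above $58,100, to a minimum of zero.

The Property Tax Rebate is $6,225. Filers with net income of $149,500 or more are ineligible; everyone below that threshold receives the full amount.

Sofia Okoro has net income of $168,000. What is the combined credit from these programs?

Health Coverage Credit: $168,000 is $57,000 into a $60,000 phase-out range, leaving 3,000/60,000 of the credit: $2,280 × 3,000/60,000 = $114.
Commuter Credit: 6% of the $109,900 excess over $58,100 is $6,594; credit = $8,800 − $6,594 = $2,206.
Property Tax Rebate: $168,000 meets or exceeds the $149,500 cutoff, so the credit is $0.
Total: $114 + $2,206 + $0 = $2,320.

$2,320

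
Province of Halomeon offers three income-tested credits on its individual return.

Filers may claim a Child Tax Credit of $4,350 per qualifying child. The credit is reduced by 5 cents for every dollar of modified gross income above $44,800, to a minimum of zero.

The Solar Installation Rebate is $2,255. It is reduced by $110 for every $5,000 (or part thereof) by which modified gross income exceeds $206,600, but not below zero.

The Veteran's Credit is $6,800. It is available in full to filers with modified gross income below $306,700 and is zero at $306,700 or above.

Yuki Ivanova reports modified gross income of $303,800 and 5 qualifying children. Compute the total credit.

$15,655

Child Tax Credit: base = 5 × $4,350 = $21,750. 5% of the $259,000 excess over $44,800 is $12,950; credit = $21,750 − $12,950 = $8,800.
Solar Installation Rebate: income exceeds $206,600 by $97,200, which is 20 full-or-partial $5,000 increments; reduction = 20 × $110 = $2,200, leaving $55.
Veteran's Credit: $303,800 is below the $306,700 cutoff, so the full $6,800 applies.
Total: $8,800 + $55 + $6,800 = $15,655.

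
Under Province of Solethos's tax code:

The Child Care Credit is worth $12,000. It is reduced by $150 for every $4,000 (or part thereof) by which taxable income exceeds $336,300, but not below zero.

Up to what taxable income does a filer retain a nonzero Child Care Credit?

After 79 increments the reduction is 79 × $150 = $11,850, leaving $150; one more increment wipes it out. Increment 79 ends at excess 79 × $4,000 = $316,000, so the highest qualifying income is $336,300 + $316,000 = $652,300.

$652,300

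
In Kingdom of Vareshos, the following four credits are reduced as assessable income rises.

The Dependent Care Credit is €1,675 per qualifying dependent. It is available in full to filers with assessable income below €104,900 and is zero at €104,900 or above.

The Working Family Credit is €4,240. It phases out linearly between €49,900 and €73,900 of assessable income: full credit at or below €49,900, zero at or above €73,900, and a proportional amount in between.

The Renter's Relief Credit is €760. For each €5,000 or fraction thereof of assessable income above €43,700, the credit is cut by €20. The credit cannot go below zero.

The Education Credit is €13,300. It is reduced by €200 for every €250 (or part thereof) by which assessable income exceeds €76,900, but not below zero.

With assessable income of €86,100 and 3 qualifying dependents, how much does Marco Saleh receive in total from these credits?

Dependent Care Credit: base = 3 × €1,675 = €5,025. €86,100 is below the €104,900 cutoff, so the full €5,025 applies.
Working Family Credit: €86,100 is at or above €73,900, so the credit is €0.
Renter's Relief Credit: income exceeds €43,700 by €42,400, which is 9 full-or-partial €5,000 increments; reduction = 9 × €20 = €180, leaving €580.
Education Credit: income exceeds €76,900 by €9,200, which is 37 full-or-partial €250 increments; reduction = 37 × €200 = €7,400, leaving €5,900.
Total: €5,025 + €0 + €580 + €5,900 = €11,505.

€11,505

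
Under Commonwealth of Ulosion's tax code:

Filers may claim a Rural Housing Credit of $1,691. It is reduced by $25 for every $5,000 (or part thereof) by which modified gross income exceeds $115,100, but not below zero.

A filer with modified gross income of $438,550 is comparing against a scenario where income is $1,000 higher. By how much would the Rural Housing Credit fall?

$0

At $438,550 — income exceeds $115,100 by $323,450, which is 65 full-or-partial $5,000 increments; reduction = 65 × $25 = $1,625, leaving $66.
At $439,550 — income exceeds $115,100 by $324,450, which is 65 full-or-partial $5,000 increments; reduction = 65 × $25 = $1,625, leaving $66.
Lost: $66 − $66 = $0.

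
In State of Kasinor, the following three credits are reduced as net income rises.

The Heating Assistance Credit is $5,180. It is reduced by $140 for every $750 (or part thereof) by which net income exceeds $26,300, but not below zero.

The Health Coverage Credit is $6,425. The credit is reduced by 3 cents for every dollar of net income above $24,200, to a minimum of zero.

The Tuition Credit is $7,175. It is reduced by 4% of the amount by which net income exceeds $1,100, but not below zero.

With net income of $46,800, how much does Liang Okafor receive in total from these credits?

$12,354

Heating Assistance Credit: income exceeds $26,300 by $20,500, which is 28 full-or-partial $750 increments; reduction = 28 × $140 = $3,920, leaving $1,260.
Health Coverage Credit: 3% of the $22,600 excess over $24,200 is $678; credit = $6,425 − $678 = $5,747.
Tuition Credit: 4% of the $45,700 excess over $1,100 is $1,828; credit = $7,175 − $1,828 = $5,347.
Total: $1,260 + $5,747 + $5,347 = $12,354.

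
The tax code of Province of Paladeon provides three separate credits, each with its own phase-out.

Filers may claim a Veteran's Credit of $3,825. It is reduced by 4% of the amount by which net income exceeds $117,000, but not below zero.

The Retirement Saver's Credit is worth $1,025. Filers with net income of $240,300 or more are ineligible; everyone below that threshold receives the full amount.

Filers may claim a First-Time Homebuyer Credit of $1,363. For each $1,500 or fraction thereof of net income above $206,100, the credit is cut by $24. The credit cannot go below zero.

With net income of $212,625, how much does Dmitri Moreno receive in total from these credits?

Veteran's Credit: 4% of the $95,625 excess over $117,000 is $3,825 ≥ base, so the credit is $0.
Retirement Saver's Credit: $212,625 is below the $240,300 cutoff, so the full $1,025 applies.
First-Time Homebuyer Credit: income exceeds $206,100 by $6,525, which is 5 full-or-partial $1,500 increments; reduction = 5 × $24 = $120, leaving $1,243.
Total: $0 + $1,025 + $1,243 = $2,268.

$2,268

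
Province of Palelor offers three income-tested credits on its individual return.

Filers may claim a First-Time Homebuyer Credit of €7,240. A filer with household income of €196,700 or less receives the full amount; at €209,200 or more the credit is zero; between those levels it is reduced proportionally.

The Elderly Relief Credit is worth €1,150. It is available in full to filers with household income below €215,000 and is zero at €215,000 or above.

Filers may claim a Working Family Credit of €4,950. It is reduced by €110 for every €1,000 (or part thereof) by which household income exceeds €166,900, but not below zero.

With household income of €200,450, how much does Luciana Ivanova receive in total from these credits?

First-Time Homebuyer Credit: €200,450 is €3,750 into a €12,500 phase-out range, leaving 8,750/12,500 of the credit: €7,240 × 8,750/12,500 = €5,068.
Elderly Relief Credit: €200,450 is below the €215,000 cutoff, so the full €1,150 applies.
Working Family Credit: income exceeds €166,900 by €33,550, which is 34 full-or-partial €1,000 increments; reduction = 34 × €110 = €3,740, leaving €1,210.
Total: €5,068 + €1,150 + €1,210 = €7,428.

€7,428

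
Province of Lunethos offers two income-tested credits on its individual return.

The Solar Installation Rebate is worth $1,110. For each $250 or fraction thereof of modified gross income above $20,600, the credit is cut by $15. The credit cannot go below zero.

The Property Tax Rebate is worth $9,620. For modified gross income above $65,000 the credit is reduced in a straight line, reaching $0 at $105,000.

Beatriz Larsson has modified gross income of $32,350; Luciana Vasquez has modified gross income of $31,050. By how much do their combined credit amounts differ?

Beatriz ($32,350): Solar Installation Rebate: income exceeds $20,600 by $11,750, which is 47 full-or-partial $250 increments; reduction = 47 × $15 = $705, leaving $405. Property Tax Rebate: $32,350 is at or below the $65,000 threshold, so the full $9,620 applies. total $405 + $9,620 = $10,025
Luciana ($31,050): Solar Installation Rebate: income exceeds $20,600 by $10,450, which is 42 full-or-partial $250 increments; reduction = 42 × $15 = $630, leaving $480. Property Tax Rebate: $31,050 is at or below the $65,000 threshold, so the full $9,620 applies. total $480 + $9,620 = $10,100
Difference: |$10,025 − $10,100| = $75.

$75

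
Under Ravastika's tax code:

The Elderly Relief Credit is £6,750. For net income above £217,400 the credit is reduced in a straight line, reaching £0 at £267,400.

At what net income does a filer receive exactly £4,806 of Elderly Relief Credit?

£231,800

£4,806 is 4,806/6,750 of the full £6,750, so 1,944/6,750 of the £50,000 range has been used: income = £217,400 + £50,000 × 1,944/6,750 = £231,800.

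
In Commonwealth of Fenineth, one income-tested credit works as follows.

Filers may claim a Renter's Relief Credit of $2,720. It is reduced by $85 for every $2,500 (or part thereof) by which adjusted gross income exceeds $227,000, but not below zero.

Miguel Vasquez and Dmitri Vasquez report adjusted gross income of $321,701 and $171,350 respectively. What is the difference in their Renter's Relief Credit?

$2,720

Miguel ($321,701): Renter's Relief Credit: income exceeds $227,000 by $94,701 → 38 increments × $85 = $3,230 ≥ base, so the credit is $0.
Dmitri ($171,350): Renter's Relief Credit: $171,350 is at or below the $227,000 threshold, so the full $2,720 applies.
Difference: |$0 − $2,720| = $2,720.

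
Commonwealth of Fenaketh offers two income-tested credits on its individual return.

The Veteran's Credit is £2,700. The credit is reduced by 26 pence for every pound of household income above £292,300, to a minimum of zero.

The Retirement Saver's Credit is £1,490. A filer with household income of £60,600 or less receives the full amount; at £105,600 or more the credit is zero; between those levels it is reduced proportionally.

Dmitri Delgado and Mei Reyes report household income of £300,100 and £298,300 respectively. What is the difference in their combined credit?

£468

Dmitri (£300,100): Veteran's Credit: 26% of the £7,800 excess over £292,300 is £2,028; credit = £2,700 − £2,028 = £672. Retirement Saver's Credit: £300,100 is at or above £105,600, so the credit is £0. total £672 + £0 = £672
Mei (£298,300): Veteran's Credit: 26% of the £6,000 excess over £292,300 is £1,560; credit = £2,700 − £1,560 = £1,140. Retirement Saver's Credit: £298,300 is at or above £105,600, so the credit is £0. total £1,140 + £0 = £1,140
Difference: |£672 − £1,140| = £468.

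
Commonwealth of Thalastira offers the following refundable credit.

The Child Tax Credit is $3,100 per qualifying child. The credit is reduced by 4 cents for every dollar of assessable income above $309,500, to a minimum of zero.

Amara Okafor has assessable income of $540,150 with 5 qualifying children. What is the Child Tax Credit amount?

$6,274

Child Tax Credit: base = 5 × $3,100 = $15,500. 4% of the $230,650 excess over $309,500 is $9,226; credit = $15,500 − $9,226 = $6,274.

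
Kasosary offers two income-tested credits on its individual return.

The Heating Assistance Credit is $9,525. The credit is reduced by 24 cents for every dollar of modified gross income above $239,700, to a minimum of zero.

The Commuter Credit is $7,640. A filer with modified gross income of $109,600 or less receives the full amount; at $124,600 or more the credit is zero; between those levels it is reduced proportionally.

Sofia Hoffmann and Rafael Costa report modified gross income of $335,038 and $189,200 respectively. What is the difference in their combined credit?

Sofia ($335,038): Heating Assistance Credit: 24% of the $95,338 excess over $239,700 is $22,881.12 ≥ base, so the credit is $0. Commuter Credit: $335,038 is at or above $124,600, so the credit is $0. total $0 + $0 = $0
Rafael ($189,200): Heating Assistance Credit: $189,200 is at or below the $239,700 threshold, so the full $9,525 applies. Commuter Credit: $189,200 is at or above $124,600, so the credit is $0. total $9,525 + $0 = $9,525
Difference: |$0 − $9,525| = $9,525.

$9,525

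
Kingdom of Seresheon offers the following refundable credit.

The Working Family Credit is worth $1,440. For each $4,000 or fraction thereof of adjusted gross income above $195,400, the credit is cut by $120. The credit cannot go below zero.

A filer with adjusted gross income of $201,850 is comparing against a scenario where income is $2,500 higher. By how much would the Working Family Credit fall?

At $201,850 — income exceeds $195,400 by $6,450, which is 2 full-or-partial $4,000 increments; reduction = 2 × $120 = $240, leaving $1,200.
At $204,350 — income exceeds $195,400 by $8,950, which is 3 full-or-partial $4,000 increments; reduction = 3 × $120 = $360, leaving $1,080.
Lost: $1,200 − $1,080 = $120.

$120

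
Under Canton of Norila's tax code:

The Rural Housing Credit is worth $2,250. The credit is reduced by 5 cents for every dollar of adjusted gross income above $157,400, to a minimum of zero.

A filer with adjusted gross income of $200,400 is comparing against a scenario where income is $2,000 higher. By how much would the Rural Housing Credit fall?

At $200,400 — 5% of the $43,000 excess over $157,400 is $2,150; credit = $2,250 − $2,150 = $100.
At $202,400 — 5% of the $45,000 excess over $157,400 is $2,250 ≥ base, so the credit is $0.
Lost: $100 − $0 = $100.

$100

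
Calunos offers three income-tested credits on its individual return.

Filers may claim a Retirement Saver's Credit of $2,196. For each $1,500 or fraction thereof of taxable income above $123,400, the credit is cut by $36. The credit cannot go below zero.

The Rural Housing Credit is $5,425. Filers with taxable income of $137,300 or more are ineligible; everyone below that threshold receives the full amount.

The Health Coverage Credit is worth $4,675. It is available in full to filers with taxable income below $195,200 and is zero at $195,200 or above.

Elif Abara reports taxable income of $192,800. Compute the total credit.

Retirement Saver's Credit: income exceeds $123,400 by $69,400, which is 47 full-or-partial $1,500 increments; reduction = 47 × $36 = $1,692, leaving $504.
Rural Housing Credit: $192,800 meets or exceeds the $137,300 cutoff, so the credit is $0.
Health Coverage Credit: $192,800 is below the $195,200 cutoff, so the full $4,675 applies.
Total: $504 + $0 + $4,675 = $5,179.

$5,179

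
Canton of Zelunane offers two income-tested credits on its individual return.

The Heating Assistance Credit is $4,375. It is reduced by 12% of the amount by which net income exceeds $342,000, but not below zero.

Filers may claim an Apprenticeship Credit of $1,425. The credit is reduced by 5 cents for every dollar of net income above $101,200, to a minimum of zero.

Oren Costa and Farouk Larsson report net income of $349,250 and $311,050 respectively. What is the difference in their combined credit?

$870

Oren ($349,250): Heating Assistance Credit: 12% of the $7,250 excess over $342,000 is $870; credit = $4,375 − $870 = $3,505. Apprenticeship Credit: 5% of the $248,050 excess over $101,200 is $12,402.50 ≥ base, so the credit is $0. total $3,505 + $0 = $3,505
Farouk ($311,050): Heating Assistance Credit: $311,050 is at or below the $342,000 threshold, so the full $4,375 applies. Apprenticeship Credit: 5% of the $209,850 excess over $101,200 is $10,492.50 ≥ base, so the credit is $0. total $4,375 + $0 = $4,375
Difference: |$3,505 − $4,375| = $870.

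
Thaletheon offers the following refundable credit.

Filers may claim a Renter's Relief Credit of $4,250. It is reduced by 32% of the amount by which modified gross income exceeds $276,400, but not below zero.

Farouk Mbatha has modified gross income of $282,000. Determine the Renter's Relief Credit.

Renter's Relief Credit: 32% of the $5,600 excess over $276,400 is $1,792; credit = $4,250 − $1,792 = $2,458.

$2,458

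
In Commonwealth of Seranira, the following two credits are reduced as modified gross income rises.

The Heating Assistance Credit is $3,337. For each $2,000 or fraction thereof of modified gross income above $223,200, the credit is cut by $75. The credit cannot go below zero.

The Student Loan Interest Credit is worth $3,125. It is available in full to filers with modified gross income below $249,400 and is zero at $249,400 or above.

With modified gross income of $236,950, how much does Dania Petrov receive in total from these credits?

Heating Assistance Credit: income exceeds $223,200 by $13,750, which is 7 full-or-partial $2,000 increments; reduction = 7 × $75 = $525, leaving $2,812.
Student Loan Interest Credit: $236,950 is below the $249,400 cutoff, so the full $3,125 applies.
Total: $2,812 + $3,125 = $5,937.

$5,937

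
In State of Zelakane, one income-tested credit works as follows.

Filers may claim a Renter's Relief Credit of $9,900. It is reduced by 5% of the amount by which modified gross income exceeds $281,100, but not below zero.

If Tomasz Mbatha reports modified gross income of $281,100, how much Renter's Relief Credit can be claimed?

$9,900

Renter's Relief Credit: $281,100 is at or below the $281,100 threshold, so the full $9,900 applies.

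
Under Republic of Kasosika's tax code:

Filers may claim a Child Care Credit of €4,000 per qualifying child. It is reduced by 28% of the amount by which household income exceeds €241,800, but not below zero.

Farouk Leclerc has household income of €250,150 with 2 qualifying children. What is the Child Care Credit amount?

Child Care Credit: base = 2 × €4,000 = €8,000. 28% of the €8,350 excess over €241,800 is €2,338; credit = €8,000 − €2,338 = €5,662.

€5,662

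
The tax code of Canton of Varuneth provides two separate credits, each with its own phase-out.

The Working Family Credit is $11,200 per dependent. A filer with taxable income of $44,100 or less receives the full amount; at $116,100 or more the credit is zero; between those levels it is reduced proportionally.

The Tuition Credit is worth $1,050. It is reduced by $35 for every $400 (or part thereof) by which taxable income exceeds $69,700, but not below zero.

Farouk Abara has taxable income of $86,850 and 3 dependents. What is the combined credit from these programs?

Working Family Credit: base = 3 × $11,200 = $33,600. $86,850 is $42,750 into a $72,000 phase-out range, leaving 29,250/72,000 of the credit: $33,600 × 29,250/72,000 = $13,650.
Tuition Credit: income exceeds $69,700 by $17,150 → 43 increments × $35 = $1,505 ≥ base, so the credit is $0.
Total: $13,650 + $0 = $13,650.

$13,650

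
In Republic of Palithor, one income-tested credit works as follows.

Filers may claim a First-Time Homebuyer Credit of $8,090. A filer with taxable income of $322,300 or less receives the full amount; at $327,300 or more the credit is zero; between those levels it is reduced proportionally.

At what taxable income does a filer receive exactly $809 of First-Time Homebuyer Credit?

$809 is 809/8,090 of the full $8,090, so 7,281/8,090 of the $5,000 range has been used: income = $322,300 + $5,000 × 7,281/8,090 = $326,800.

$326,800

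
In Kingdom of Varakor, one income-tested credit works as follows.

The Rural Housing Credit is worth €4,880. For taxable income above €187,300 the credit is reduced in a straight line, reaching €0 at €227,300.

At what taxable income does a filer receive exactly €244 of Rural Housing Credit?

€225,300

€244 is 244/4,880 of the full €4,880, so 4,636/4,880 of the €40,000 range has been used: income = €187,300 + €40,000 × 4,636/4,880 = €225,300.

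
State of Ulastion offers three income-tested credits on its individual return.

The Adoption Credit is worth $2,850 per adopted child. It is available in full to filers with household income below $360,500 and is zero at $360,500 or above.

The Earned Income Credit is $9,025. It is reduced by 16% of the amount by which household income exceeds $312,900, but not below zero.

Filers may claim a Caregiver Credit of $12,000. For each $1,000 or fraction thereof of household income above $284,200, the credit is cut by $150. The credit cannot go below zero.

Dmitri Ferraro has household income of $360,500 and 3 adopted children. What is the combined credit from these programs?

Adoption Credit: base = 3 × $2,850 = $8,550. $360,500 meets or exceeds the $360,500 cutoff, so the credit is $0.
Earned Income Credit: 16% of the $47,600 excess over $312,900 is $7,616; credit = $9,025 − $7,616 = $1,409.
Caregiver Credit: income exceeds $284,200 by $76,300, which is 77 full-or-partial $1,000 increments; reduction = 77 × $150 = $11,550, leaving $450.
Total: $0 + $1,409 + $450 = $1,859.

$1,859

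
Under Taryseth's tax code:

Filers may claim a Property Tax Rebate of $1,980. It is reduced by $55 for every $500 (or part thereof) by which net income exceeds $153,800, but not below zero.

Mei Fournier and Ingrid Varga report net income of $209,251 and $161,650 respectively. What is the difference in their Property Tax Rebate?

Mei ($209,251): Property Tax Rebate: income exceeds $153,800 by $55,451 → 111 increments × $55 = $6,105 ≥ base, so the credit is $0.
Ingrid ($161,650): Property Tax Rebate: income exceeds $153,800 by $7,850, which is 16 full-or-partial $500 increments; reduction = 16 × $55 = $880, leaving $1,100.
Difference: |$0 − $1,100| = $1,100.

$1,100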